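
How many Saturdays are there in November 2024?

5

November 1, 2024 is a Friday.
From November 1, 2024 to November 30, 2024 is 30 days inclusive.
30 = 7 × 4 + 2, so there are 4 full weeks plus 2 extra days.
Each full week contributes one Saturday: 4 so far.
The 2 extra days are Fri, Sat — 1 of them qualifies.
Total: 4 + 1 = 5.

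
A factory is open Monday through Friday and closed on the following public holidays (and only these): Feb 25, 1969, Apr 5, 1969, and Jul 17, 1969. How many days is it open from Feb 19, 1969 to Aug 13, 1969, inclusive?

124

Feb 19, 1969 is a Wednesday.
That's 176 days from start to end, counting both.
176 = 7 × 25 + 1, so there are 25 full weeks plus 1 extra day.
Each full week contributes 5 weekdays (Mon–Fri): 25 × 5 = 125.
The 1 extra day is Wednesday — 1 of them qualifies.
Total: 125 + 1 = 126.
Holidays: Feb 25, 1969 (Tue); Apr 5, 1969 (Sat); Jul 17, 1969 (Thu).
2 of the 3 holidays fall on weekdays; the rest are weekends and were already excluded.
Business days: 126 − 2 = 124.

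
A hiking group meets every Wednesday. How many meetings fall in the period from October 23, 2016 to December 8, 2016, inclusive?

October 23, 2016 is a Sunday.
That's 47 days from start to end, counting both.
47 = 7 × 6 + 5, so there are 6 full weeks plus 5 extra days.
Each full week contributes one Wednesday: 6 so far.
The 5 extra days are Sun, Mon, Tue, Wed, Thu — 1 of them qualifies.
Total: 6 + 1 = 7.

7 Wednesdays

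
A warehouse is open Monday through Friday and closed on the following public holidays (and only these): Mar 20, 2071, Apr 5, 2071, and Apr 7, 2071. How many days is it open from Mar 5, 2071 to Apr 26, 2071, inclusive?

35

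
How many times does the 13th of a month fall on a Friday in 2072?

1

The 13th falls on a Friday when the month's 13th has weekday Fri.
Jan 13 is Wed; Feb 13 is Sat; Mar 13 is Sun; Apr 13 is Wed; May 13 is Fri ✓; Jun 13 is Mon; Jul 13 is Wed; Aug 13 is Sat; Sep 13 is Tue; Oct 13 is Thu; Nov 13 is Sun; Dec 13 is Tue.
Friday the 13ths: May.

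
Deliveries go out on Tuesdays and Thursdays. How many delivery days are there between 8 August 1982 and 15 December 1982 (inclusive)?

8 August 1982 is a Sunday.
From 8 August 1982 to 15 December 1982 is 130 days inclusive.
130 = 7 × 18 + 4, so there are 18 full weeks plus 4 extra days.
Each full week contributes 2 days from the set (Tue, Thu): 18 × 2 = 36.
The 4 extra days are Sunday, Monday, Tuesday, Wednesday — 1 of them qualifies.
Total: 36 + 1 = 37.

37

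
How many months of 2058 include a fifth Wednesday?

4

A month has five Wednesdays exactly when Wednesday falls within its first (length − 28) days.
Jan: 31 days, starts Tue → 5 of Tue, Wed, Thu ✓
Feb: 28 days, starts Fri → 5 of (none)
Mar: 31 days, starts Fri → 5 of Fri, Sat, Sun
Apr: 30 days, starts Mon → 5 of Mon, Tue
May: 31 days, starts Wed → 5 of Wed, Thu, Fri ✓
Jun: 30 days, starts Sat → 5 of Sat, Sun
Jul: 31 days, starts Mon → 5 of Mon, Tue, Wed ✓
Aug: 31 days, starts Thu → 5 of Thu, Fri, Sat
Sep: 30 days, starts Sun → 5 of Sun, Mon
Oct: 31 days, starts Tue → 5 of Tue, Wed, Thu ✓
Nov: 30 days, starts Fri → 5 of Fri, Sat
Dec: 31 days, starts Sun → 5 of Sun, Mon, Tue
Months with five Wednesdays: Jan, May, Jul, Oct.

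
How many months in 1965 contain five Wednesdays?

4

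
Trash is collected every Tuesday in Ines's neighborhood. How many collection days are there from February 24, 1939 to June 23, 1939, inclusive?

February 24, 1939 is a Friday.
That's 120 days from start to end, counting both.
120 = 7 × 17 + 1, so there are 17 full weeks plus 1 extra day.
Each full week contributes one Tuesday: 17 so far.
The 1 extra day is Fri — none qualify.
Total: 17 + 0 = 17.

17 Tuesdays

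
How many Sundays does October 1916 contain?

5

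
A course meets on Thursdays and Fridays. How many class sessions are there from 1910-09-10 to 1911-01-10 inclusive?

34

1910-09-10 is a Saturday.
The range spans 123 days (inclusive of both endpoints).
123 = 7 × 17 + 4, so there are 17 full weeks plus 4 extra days.
Each full week contributes 2 days from the set (Thu, Fri): 17 × 2 = 34.
The 4 extra days are Sat, Sun, Mon, Tue — none qualify.
Total: 34 + 0 = 34.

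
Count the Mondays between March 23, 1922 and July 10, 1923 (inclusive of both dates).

March 23, 1922 is a Thursday.
That's 475 days from start to end, counting both.
475 = 7 × 67 + 6, so there are 67 full weeks plus 6 extra days.
Each full week contributes one Monday: 67 so far.
The 6 extra days are Thursday, Friday, Saturday, Sunday, Monday, Tuesday — 1 of them qualifies.
Total: 67 + 1 = 68.

68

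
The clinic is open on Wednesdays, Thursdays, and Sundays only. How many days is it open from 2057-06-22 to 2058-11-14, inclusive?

2057-06-22 is a Friday.
The range spans 511 days (inclusive of both endpoints).
511 = 7 × 73, so the span is exactly 73 full weeks.
Each full week contributes 3 days from the set (Wed, Thu, Sun): 73 × 3 = 219.

219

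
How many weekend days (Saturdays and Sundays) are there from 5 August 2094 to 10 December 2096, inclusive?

246

5 August 2094 is a Thursday.
From 5 August 2094 to 10 December 2096 is 859 days inclusive.
859 = 7 × 122 + 5, so there are 122 full weeks plus 5 extra days.
Each full week contributes 2 weekend days (Sat, Sun): 122 × 2 = 244.
The 5 extra days are Thu, Fri, Sat, Sun, Mon — 2 of them qualify.
Total: 244 + 2 = 246.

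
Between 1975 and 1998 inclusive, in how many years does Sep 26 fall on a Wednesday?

Day of week of September 26 in each year:
1975: Fri, 1976: Sun, 1977: Mon, 1978: Tue, 1979: Wed ✓, 1980: Fri, 1981: Sat, 1982: Sun, 1983: Mon, 1984: Wed ✓, 1985: Thu, 1986: Fri, 1987: Sat, 1988: Mon, 1989: Tue, 1990: Wed ✓, 1991: Thu, 1992: Sat, 1993: Sun, 1994: Mon, 1995: Tue, 1996: Thu, 1997: Fri, 1998: Sat
Wednesdays: 1979, 1984, 1990.

3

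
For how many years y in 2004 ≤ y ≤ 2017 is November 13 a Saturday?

Day of week of November 13 in each year:
2004: Sat ✓, 2005: Sun, 2006: Mon, 2007: Tue, 2008: Thu, 2009: Fri, 2010: Sat ✓, 2011: Sun, 2012: Tue, 2013: Wed, 2014: Thu, 2015: Fri, 2016: Sun, 2017: Mon
Saturdays: 2004, 2010.

2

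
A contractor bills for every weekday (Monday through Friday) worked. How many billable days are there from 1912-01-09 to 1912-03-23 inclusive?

1912-01-09 is a Tuesday.
That's 75 days from start to end, counting both.
75 = 7 × 10 + 5, so there are 10 full weeks plus 5 extra days.
Each full week contributes 5 weekdays (Mon–Fri): 10 × 5 = 50.
The 5 extra days are Tue, Wed, Thu, Fri, Sat — 4 of them qualify.
Total: 50 + 4 = 54.

54 weekdays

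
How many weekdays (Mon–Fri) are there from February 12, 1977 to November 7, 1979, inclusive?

February 12, 1977 is a Saturday.
That's 999 days from start to end, counting both.
999 = 7 × 142 + 5, so there are 142 full weeks plus 5 extra days.
Each full week contributes 5 weekdays (Mon–Fri): 142 × 5 = 710.
The 5 extra days are Sat, Sun, Mon, Tue, Wed — 3 of them qualify.
Total: 710 + 3 = 713.

713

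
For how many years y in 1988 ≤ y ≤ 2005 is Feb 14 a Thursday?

Day of week of February 14 in each year:
1988: Sun, 1989: Tue, 1990: Wed, 1991: Thu ✓, 1992: Fri, 1993: Sun, 1994: Mon, 1995: Tue, 1996: Wed, 1997: Fri, 1998: Sat, 1999: Sun, 2000: Mon, 2001: Wed, 2002: Thu ✓, 2003: Fri, 2004: Sat, 2005: Mon
Thursdays: 1991, 2002.

2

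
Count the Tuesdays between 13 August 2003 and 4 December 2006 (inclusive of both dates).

172 Tuesdays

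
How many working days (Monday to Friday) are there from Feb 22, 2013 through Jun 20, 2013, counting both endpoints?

Feb 22, 2013 is a Friday.
From Feb 22, 2013 to Jun 20, 2013 is 119 days inclusive.
119 = 7 × 17, so the span is exactly 17 full weeks.
Each full week contributes 5 weekdays (Mon–Fri): 17 × 5 = 85.

85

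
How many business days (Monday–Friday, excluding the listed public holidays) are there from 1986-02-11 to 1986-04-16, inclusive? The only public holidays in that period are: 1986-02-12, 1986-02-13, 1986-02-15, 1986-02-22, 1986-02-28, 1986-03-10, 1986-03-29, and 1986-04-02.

42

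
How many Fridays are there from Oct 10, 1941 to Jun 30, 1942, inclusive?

Oct 10, 1941 is a Friday.
That's 264 days from start to end, counting both.
264 = 7 × 37 + 5, so there are 37 full weeks plus 5 extra days.
Each full week contributes one Friday: 37 so far.
The 5 extra days are Friday, Saturday, Sunday, Monday, Tuesday — 1 of them qualifies.
Total: 37 + 1 = 38.

38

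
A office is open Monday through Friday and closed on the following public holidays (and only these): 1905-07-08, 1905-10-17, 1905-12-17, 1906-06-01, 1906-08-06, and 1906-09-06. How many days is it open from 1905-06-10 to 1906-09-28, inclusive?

1905-06-10 is a Saturday.
From 1905-06-10 to 1906-09-28 is 476 days inclusive.
476 = 7 × 68, so the span is exactly 68 full weeks.
Each full week contributes 5 weekdays (Mon–Fri): 68 × 5 = 340.
Total: 340.
Holidays: 1905-07-08 (Sat); 1905-10-17 (Tue); 1905-12-17 (Sun); 1906-06-01 (Fri); 1906-08-06 (Mon); 1906-09-06 (Thu).
4 of the 6 holidays fall on weekdays; the rest are weekends and were already excluded.
Business days: 340 − 4 = 336.

336 business days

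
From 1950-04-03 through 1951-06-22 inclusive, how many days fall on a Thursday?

1950-04-03 is a Monday.
That's 446 days from start to end, counting both.
446 = 7 × 63 + 5, so there are 63 full weeks plus 5 extra days.
Each full week contributes one Thursday: 63 so far.
The 5 extra days are Monday, Tuesday, Wednesday, Thursday, Friday — 1 of them qualifies.
Total: 63 + 1 = 64.

64 Thursdays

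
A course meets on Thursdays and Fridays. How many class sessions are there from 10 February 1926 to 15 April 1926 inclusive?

10 February 1926 is a Wednesday.
The range spans 65 days (inclusive of both endpoints).
65 = 7 × 9 + 2, so there are 9 full weeks plus 2 extra days.
Each full week contributes 2 days from the set (Thu, Fri): 9 × 2 = 18.
The 2 extra days are Wednesday, Thursday — 1 of them qualifies.
Total: 18 + 1 = 19.

19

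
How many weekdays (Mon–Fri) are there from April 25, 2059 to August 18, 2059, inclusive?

82 weekdays

April 25, 2059 is a Friday.
The range spans 116 days (inclusive of both endpoints).
116 = 7 × 16 + 4, so there are 16 full weeks plus 4 extra days.
Each full week contributes 5 weekdays (Mon–Fri): 16 × 5 = 80.
The 4 extra days are Fri, Sat, Sun, Mon — 2 of them qualify.
Total: 80 + 2 = 82.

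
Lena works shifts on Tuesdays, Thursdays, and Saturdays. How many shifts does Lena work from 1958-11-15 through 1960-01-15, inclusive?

183

1958-11-15 is a Saturday.
The range spans 427 days (inclusive of both endpoints).
427 = 7 × 61, so the span is exactly 61 full weeks.
Each full week contributes 3 days from the set (Tue, Thu, Sat): 61 × 3 = 183.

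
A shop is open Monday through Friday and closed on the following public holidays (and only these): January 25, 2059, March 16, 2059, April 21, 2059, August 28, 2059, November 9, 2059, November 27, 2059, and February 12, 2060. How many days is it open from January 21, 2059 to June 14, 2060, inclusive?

361

January 21, 2059 is a Tuesday.
From January 21, 2059 to June 14, 2060 is 511 days inclusive.
511 = 7 × 73, so the span is exactly 73 full weeks.
Each full week contributes 5 weekdays (Mon–Fri): 73 × 5 = 365.
Holidays: January 25, 2059 (Sat); March 16, 2059 (Sun); April 21, 2059 (Mon); August 28, 2059 (Thu); November 9, 2059 (Sun); November 27, 2059 (Thu); February 12, 2060 (Thu).
4 of the 7 holidays fall on weekdays; the rest are weekends and were already excluded.
Business days: 365 − 4 = 361.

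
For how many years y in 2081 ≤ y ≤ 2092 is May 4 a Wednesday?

1

Day of week of May 4 in each year:
2081: Sun, 2082: Mon, 2083: Tue, 2084: Thu, 2085: Fri, 2086: Sat, 2087: Sun, 2088: Tue, 2089: Wed ✓, 2090: Thu, 2091: Fri, 2092: Sun
Wednesdays: 2089.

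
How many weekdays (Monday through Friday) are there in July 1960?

21 weekdays

1960-07-01 is a Friday.
The range spans 31 days (inclusive of both endpoints).
31 = 7 × 4 + 3, so there are 4 full weeks plus 3 extra days.
Each full week contributes 5 weekdays (Mon–Fri): 4 × 5 = 20.
The 3 extra days are Fri, Sat, Sun — 1 of them qualifies.
Total: 20 + 1 = 21.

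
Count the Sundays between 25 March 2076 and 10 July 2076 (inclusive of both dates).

25 March 2076 is a Wednesday.
That's 108 days from start to end, counting both.
108 = 7 × 15 + 3, so there are 15 full weeks plus 3 extra days.
Each full week contributes one Sunday: 15 so far.
The 3 extra days are Wednesday, Thursday, Friday — none qualify.
Total: 15 + 0 = 15.

15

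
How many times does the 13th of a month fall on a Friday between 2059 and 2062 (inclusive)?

6

Friday-the-13ths by year:
2059: Jun
2060: Feb, Aug
2061: May
2062: Jan, Oct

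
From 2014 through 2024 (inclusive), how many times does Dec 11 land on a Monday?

2

Day of week of December 11 in each year:
2014: Thu, 2015: Fri, 2016: Sun, 2017: Mon ✓, 2018: Tue, 2019: Wed, 2020: Fri, 2021: Sat, 2022: Sun, 2023: Mon ✓, 2024: Wed
Mondays: 2017, 2023.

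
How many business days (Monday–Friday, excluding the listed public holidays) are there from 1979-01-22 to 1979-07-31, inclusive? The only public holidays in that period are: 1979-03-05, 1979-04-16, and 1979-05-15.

134 business days

1979-01-22 is a Monday.
The range spans 191 days (inclusive of both endpoints).
191 = 7 × 27 + 2, so there are 27 full weeks plus 2 extra days.
Each full week contributes 5 weekdays (Mon–Fri): 27 × 5 = 135.
The 2 extra days are Mon, Tue — 2 of them qualify.
Total: 135 + 2 = 137.
Holidays: 1979-03-05 (Mon); 1979-04-16 (Mon); 1979-05-15 (Tue).
All 3 holidays fall on weekdays, so subtract 3.
Business days: 137 − 3 = 134.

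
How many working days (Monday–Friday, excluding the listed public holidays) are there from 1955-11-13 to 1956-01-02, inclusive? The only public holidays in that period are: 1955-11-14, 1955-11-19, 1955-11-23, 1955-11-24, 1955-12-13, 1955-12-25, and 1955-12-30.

31

1955-11-13 is a Sunday.
That's 51 days from start to end, counting both.
51 = 7 × 7 + 2, so there are 7 full weeks plus 2 extra days.
Each full week contributes 5 weekdays (Mon–Fri): 7 × 5 = 35.
The 2 extra days are Sun, Mon — 1 of them qualifies.
Total: 35 + 1 = 36.
Holidays: 1955-11-14 (Mon); 1955-11-19 (Sat); 1955-11-23 (Wed); 1955-11-24 (Thu); 1955-12-13 (Tue); 1955-12-25 (Sun); 1955-12-30 (Fri).
5 of the 7 holidays fall on weekdays; the rest are weekends and were already excluded.
Business days: 36 − 5 = 31.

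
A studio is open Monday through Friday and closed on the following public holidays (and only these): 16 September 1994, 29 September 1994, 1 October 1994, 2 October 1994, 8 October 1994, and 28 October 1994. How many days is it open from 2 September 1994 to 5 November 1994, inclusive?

43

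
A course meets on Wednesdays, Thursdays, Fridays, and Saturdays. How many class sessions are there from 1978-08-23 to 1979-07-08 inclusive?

184

1978-08-23 is a Wednesday.
The range spans 320 days (inclusive of both endpoints).
320 = 7 × 45 + 5, so there are 45 full weeks plus 5 extra days.
Each full week contributes 4 days from the set (Wed, Thu, Fri, Sat): 45 × 4 = 180.
The 5 extra days are Wednesday, Thursday, Friday, Saturday, Sunday — 4 of them qualify.
Total: 180 + 4 = 184.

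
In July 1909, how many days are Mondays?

1909-07-01 is a Thursday.
The range spans 31 days (inclusive of both endpoints).
31 = 7 × 4 + 3, so there are 4 full weeks plus 3 extra days.
Each full week contributes one Monday: 4 so far.
The 3 extra days are Thursday, Friday, Saturday — none qualify.
Total: 4 + 0 = 4.

4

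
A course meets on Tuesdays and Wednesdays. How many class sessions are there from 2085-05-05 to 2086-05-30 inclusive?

112

2085-05-05 is a Saturday.
That's 391 days from start to end, counting both.
391 = 7 × 55 + 6, so there are 55 full weeks plus 6 extra days.
Each full week contributes 2 days from the set (Tue, Wed): 55 × 2 = 110.
The 6 extra days are Saturday, Sunday, Monday, Tuesday, Wednesday, Thursday — 2 of them qualify.
Total: 110 + 2 = 112.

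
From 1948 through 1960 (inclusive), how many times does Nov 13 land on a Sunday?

3

Day of week of November 13 in each year:
1948: Sat, 1949: Sun ✓, 1950: Mon, 1951: Tue, 1952: Thu, 1953: Fri, 1954: Sat, 1955: Sun ✓, 1956: Tue, 1957: Wed, 1958: Thu, 1959: Fri, 1960: Sun ✓
Sundays: 1949, 1955, 1960.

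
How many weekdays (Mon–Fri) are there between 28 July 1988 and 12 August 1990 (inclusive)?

532 weekdays

28 July 1988 is a Thursday.
From 28 July 1988 to 12 August 1990 is 746 days inclusive.
746 = 7 × 106 + 4, so there are 106 full weeks plus 4 extra days.
Each full week contributes 5 weekdays (Mon–Fri): 106 × 5 = 530.
The 4 extra days are Thursday, Friday, Saturday, Sunday — 2 of them qualify.
Total: 530 + 2 = 532.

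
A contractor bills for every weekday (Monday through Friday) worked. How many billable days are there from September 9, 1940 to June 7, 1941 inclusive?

195

September 9, 1940 is a Monday.
From September 9, 1940 to June 7, 1941 is 272 days inclusive.
272 = 7 × 38 + 6, so there are 38 full weeks plus 6 extra days.
Each full week contributes 5 weekdays (Mon–Fri): 38 × 5 = 190.
The 6 extra days are Monday, Tuesday, Wednesday, Thursday, Friday, Saturday — 5 of them qualify.
Total: 190 + 5 = 195.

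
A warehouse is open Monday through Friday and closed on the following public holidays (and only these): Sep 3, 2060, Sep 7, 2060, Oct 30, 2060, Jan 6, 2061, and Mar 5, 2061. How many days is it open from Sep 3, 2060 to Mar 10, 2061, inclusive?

132

Sep 3, 2060 is a Friday.
That's 189 days from start to end, counting both.
189 = 7 × 27, so the span is exactly 27 full weeks.
Each full week contributes 5 weekdays (Mon–Fri): 27 × 5 = 135.
Holidays: Sep 3, 2060 (Fri); Sep 7, 2060 (Tue); Oct 30, 2060 (Sat); Jan 6, 2061 (Thu); Mar 5, 2061 (Sat).
3 of the 5 holidays fall on weekdays; the rest are weekends and were already excluded.
Business days: 135 − 3 = 132.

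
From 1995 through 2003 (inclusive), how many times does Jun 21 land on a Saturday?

2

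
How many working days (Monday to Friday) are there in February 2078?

20 weekdays

2078-02-01 is a Tuesday.
That's 28 days from start to end, counting both.
28 = 7 × 4, so the span is exactly 4 full weeks.
Each full week contributes 5 weekdays (Mon–Fri): 4 × 5 = 20.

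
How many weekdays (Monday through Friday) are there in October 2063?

October 1, 2063 is a Monday.
That's 31 days from start to end, counting both.
31 = 7 × 4 + 3, so there are 4 full weeks plus 3 extra days.
Each full week contributes 5 weekdays (Mon–Fri): 4 × 5 = 20.
The 3 extra days are Mon, Tue, Wed — 3 of them qualify.
Total: 20 + 3 = 23.

23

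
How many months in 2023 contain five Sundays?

A month has five Sundays exactly when Sunday falls within its first (length − 28) days.
Jan: 31 days, starts Sun → 5 of Sun, Mon, Tue ✓
Feb: 28 days, starts Wed → 5 of (none)
Mar: 31 days, starts Wed → 5 of Wed, Thu, Fri
Apr: 30 days, starts Sat → 5 of Sat, Sun ✓
May: 31 days, starts Mon → 5 of Mon, Tue, Wed
Jun: 30 days, starts Thu → 5 of Thu, Fri
Jul: 31 days, starts Sat → 5 of Sat, Sun, Mon ✓
Aug: 31 days, starts Tue → 5 of Tue, Wed, Thu
Sep: 30 days, starts Fri → 5 of Fri, Sat
Oct: 31 days, starts Sun → 5 of Sun, Mon, Tue ✓
Nov: 30 days, starts Wed → 5 of Wed, Thu
Dec: 31 days, starts Fri → 5 of Fri, Sat, Sun ✓
Months with five Sundays: Jan, Apr, Jul, Oct, Dec.

5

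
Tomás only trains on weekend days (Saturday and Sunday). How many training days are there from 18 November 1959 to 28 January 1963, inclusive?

18 November 1959 is a Wednesday.
The range spans 1168 days (inclusive of both endpoints).
1168 = 7 × 166 + 6, so there are 166 full weeks plus 6 extra days.
Each full week contributes 2 weekend days (Sat, Sun): 166 × 2 = 332.
The 6 extra days are Wed, Thu, Fri, Sat, Sun, Mon — 2 of them qualify.
Total: 332 + 2 = 334.

334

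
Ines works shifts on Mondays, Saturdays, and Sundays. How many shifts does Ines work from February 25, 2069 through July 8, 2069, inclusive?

58

February 25, 2069 is a Monday.
The range spans 134 days (inclusive of both endpoints).
134 = 7 × 19 + 1, so there are 19 full weeks plus 1 extra day.
Each full week contributes 3 days from the set (Mon, Sat, Sun): 19 × 3 = 57.
The 1 extra day is Monday — 1 of them qualifies.
Total: 57 + 1 = 58.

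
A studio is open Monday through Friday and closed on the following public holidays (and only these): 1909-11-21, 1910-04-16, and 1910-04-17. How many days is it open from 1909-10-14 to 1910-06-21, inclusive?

179

1909-10-14 is a Thursday.
From 1909-10-14 to 1910-06-21 is 251 days inclusive.
251 = 7 × 35 + 6, so there are 35 full weeks plus 6 extra days.
Each full week contributes 5 weekdays (Mon–Fri): 35 × 5 = 175.
The 6 extra days are Thursday, Friday, Saturday, Sunday, Monday, Tuesday — 4 of them qualify.
Total: 175 + 4 = 179.
Holidays: 1909-11-21 (Sun); 1910-04-16 (Sat); 1910-04-17 (Sun).
None of the 3 holidays fall on a weekday, so nothing to subtract.
Business days: 179 − 0 = 179.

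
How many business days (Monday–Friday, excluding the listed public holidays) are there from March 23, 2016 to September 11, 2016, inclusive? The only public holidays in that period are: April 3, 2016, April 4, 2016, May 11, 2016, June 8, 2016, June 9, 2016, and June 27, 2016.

March 23, 2016 is a Wednesday.
The range spans 173 days (inclusive of both endpoints).
173 = 7 × 24 + 5, so there are 24 full weeks plus 5 extra days.
Each full week contributes 5 weekdays (Mon–Fri): 24 × 5 = 120.
The 5 extra days are Wednesday, Thursday, Friday, Saturday, Sunday — 3 of them qualify.
Total: 120 + 3 = 123.
Holidays: April 3, 2016 (Sun); April 4, 2016 (Mon); May 11, 2016 (Wed); June 8, 2016 (Wed); June 9, 2016 (Thu); June 27, 2016 (Mon).
5 of the 6 holidays fall on weekdays; the rest are weekends and were already excluded.
Business days: 123 − 5 = 118.

118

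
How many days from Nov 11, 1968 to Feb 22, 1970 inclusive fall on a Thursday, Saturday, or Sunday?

201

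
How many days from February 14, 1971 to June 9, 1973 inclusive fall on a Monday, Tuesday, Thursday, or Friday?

484

February 14, 1971 is a Sunday.
The range spans 847 days (inclusive of both endpoints).
847 = 7 × 121, so the span is exactly 121 full weeks.
Each full week contributes 4 days from the set (Mon, Tue, Thu, Fri): 121 × 4 = 484.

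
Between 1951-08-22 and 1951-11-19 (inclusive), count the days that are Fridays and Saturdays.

1951-08-22 is a Wednesday.
That's 90 days from start to end, counting both.
90 = 7 × 12 + 6, so there are 12 full weeks plus 6 extra days.
Each full week contributes 2 days from the set (Fri, Sat): 12 × 2 = 24.
The 6 extra days are Wed, Thu, Fri, Sat, Sun, Mon — 2 of them qualify.
Total: 24 + 2 = 26.

26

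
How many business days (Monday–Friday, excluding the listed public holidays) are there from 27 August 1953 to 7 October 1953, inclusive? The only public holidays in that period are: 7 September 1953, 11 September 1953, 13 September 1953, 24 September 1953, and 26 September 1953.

27 August 1953 is a Thursday.
That's 42 days from start to end, counting both.
42 = 7 × 6, so the span is exactly 6 full weeks.
Each full week contributes 5 weekdays (Mon–Fri): 6 × 5 = 30.
Holidays: 7 September 1953 (Mon); 11 September 1953 (Fri); 13 September 1953 (Sun); 24 September 1953 (Thu); 26 September 1953 (Sat).
3 of the 5 holidays fall on weekdays; the rest are weekends and were already excluded.
Business days: 30 − 3 = 27.

27 business days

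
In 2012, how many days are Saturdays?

52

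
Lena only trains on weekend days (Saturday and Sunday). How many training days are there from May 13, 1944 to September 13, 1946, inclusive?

244

May 13, 1944 is a Saturday.
The range spans 854 days (inclusive of both endpoints).
854 = 7 × 122, so the span is exactly 122 full weeks.
Each full week contributes 2 weekend days (Sat, Sun): 122 × 2 = 244.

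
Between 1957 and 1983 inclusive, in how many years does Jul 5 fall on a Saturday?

4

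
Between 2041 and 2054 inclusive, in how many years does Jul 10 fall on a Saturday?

1

Day of week of July 10 in each year:
2041: Wed, 2042: Thu, 2043: Fri, 2044: Sun, 2045: Mon, 2046: Tue, 2047: Wed, 2048: Fri, 2049: Sat ✓, 2050: Sun, 2051: Mon, 2052: Wed, 2053: Thu, 2054: Fri
Saturdays: 2049.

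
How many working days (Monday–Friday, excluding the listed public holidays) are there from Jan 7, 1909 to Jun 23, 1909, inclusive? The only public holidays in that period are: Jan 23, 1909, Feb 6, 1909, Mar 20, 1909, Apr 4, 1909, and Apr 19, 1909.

119

Jan 7, 1909 is a Thursday.
From Jan 7, 1909 to Jun 23, 1909 is 168 days inclusive.
168 = 7 × 24, so the span is exactly 24 full weeks.
Each full week contributes 5 weekdays (Mon–Fri): 24 × 5 = 120.
Total: 120.
Holidays: Jan 23, 1909 (Sat); Feb 6, 1909 (Sat); Mar 20, 1909 (Sat); Apr 4, 1909 (Sun); Apr 19, 1909 (Mon).
1 of the 5 holidays fall on weekdays; the rest are weekends and were already excluded.
Business days: 120 − 1 = 119.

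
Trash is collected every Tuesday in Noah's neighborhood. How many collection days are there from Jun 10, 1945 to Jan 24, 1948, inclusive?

Jun 10, 1945 is a Sunday.
The range spans 959 days (inclusive of both endpoints).
959 = 7 × 137, so the span is exactly 137 full weeks.
Each full week contributes one Tuesday: 137 so far.

137 Tuesdays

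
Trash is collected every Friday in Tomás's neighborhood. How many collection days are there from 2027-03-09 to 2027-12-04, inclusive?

2027-03-09 is a Tuesday.
From 2027-03-09 to 2027-12-04 is 271 days inclusive.
271 = 7 × 38 + 5, so there are 38 full weeks plus 5 extra days.
Each full week contributes one Friday: 38 so far.
The 5 extra days are Tuesday, Wednesday, Thursday, Friday, Saturday — 1 of them qualifies.
Total: 38 + 1 = 39.

39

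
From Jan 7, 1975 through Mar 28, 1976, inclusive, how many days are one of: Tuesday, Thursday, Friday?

192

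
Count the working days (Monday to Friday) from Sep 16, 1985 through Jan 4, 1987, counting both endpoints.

Sep 16, 1985 is a Monday.
That's 476 days from start to end, counting both.
476 = 7 × 68, so the span is exactly 68 full weeks.
Each full week contributes 5 weekdays (Mon–Fri): 68 × 5 = 340.

340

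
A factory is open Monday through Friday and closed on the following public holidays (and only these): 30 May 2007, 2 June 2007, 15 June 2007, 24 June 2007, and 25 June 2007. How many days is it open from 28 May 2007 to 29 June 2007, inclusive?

28 May 2007 is a Monday.
The range spans 33 days (inclusive of both endpoints).
33 = 7 × 4 + 5, so there are 4 full weeks plus 5 extra days.
Each full week contributes 5 weekdays (Mon–Fri): 4 × 5 = 20.
The 5 extra days are Monday, Tuesday, Wednesday, Thursday, Friday — 5 of them qualify.
Total: 20 + 5 = 25.
Holidays: 30 May 2007 (Wed); 2 June 2007 (Sat); 15 June 2007 (Fri); 24 June 2007 (Sun); 25 June 2007 (Mon).
3 of the 5 holidays fall on weekdays; the rest are weekends and were already excluded.
Business days: 25 − 3 = 22.

22 business days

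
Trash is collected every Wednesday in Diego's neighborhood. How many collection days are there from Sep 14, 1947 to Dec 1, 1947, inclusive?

11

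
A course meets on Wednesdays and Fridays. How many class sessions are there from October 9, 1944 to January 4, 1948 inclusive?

338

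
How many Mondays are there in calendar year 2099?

52

2099-01-01 is a Thursday.
From 2099-01-01 to 2099-12-31 is 365 days inclusive.
365 = 7 × 52 + 1, so there are 52 full weeks plus 1 extra day.
Each full week contributes one Monday: 52 so far.
The 1 extra day is Thu — none qualify.
Total: 52 + 0 = 52.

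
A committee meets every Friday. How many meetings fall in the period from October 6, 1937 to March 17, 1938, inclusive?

October 6, 1937 is a Wednesday.
That's 163 days from start to end, counting both.
163 = 7 × 23 + 2, so there are 23 full weeks plus 2 extra days.
Each full week contributes one Friday: 23 so far.
The 2 extra days are Wed, Thu — none qualify.
Total: 23 + 0 = 23.

23 Fridays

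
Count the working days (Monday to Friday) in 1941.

261 weekdays

1 January 1941 is a Wednesday.
From 1 January 1941 to 31 December 1941 is 365 days inclusive.
365 = 7 × 52 + 1, so there are 52 full weeks plus 1 extra day.
Each full week contributes 5 weekdays (Mon–Fri): 52 × 5 = 260.
The 1 extra day is Wed — 1 of them qualifies.
Total: 260 + 1 = 261.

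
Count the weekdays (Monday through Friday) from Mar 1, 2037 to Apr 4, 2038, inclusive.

Mar 1, 2037 is a Sunday.
From Mar 1, 2037 to Apr 4, 2038 is 400 days inclusive.
400 = 7 × 57 + 1, so there are 57 full weeks plus 1 extra day.
Each full week contributes 5 weekdays (Mon–Fri): 57 × 5 = 285.
The 1 extra day is Sun — none qualify.
Total: 285 + 0 = 285.

285 weekdays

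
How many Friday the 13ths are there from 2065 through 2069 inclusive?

10

Friday-the-13ths by year:
2065: Feb, Mar, Nov
2066: Aug
2067: May
2068: Jan, Apr, Jul
2069: Sep, Dec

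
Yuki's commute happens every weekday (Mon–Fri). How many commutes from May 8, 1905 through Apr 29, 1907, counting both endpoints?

516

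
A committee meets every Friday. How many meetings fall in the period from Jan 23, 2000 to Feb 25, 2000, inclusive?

5

Jan 23, 2000 is a Sunday.
From Jan 23, 2000 to Feb 25, 2000 is 34 days inclusive.
34 = 7 × 4 + 6, so there are 4 full weeks plus 6 extra days.
Each full week contributes one Friday: 4 so far.
The 6 extra days are Sunday, Monday, Tuesday, Wednesday, Thursday, Friday — 1 of them qualifies.
Total: 4 + 1 = 5.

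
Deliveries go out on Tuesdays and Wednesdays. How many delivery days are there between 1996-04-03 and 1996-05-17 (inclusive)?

1996-04-03 is a Wednesday.
That's 45 days from start to end, counting both.
45 = 7 × 6 + 3, so there are 6 full weeks plus 3 extra days.
Each full week contributes 2 days from the set (Tue, Wed): 6 × 2 = 12.
The 3 extra days are Wednesday, Thursday, Friday — 1 of them qualifies.
Total: 12 + 1 = 13.

13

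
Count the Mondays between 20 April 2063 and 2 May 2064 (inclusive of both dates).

20 April 2063 is a Friday.
From 20 April 2063 to 2 May 2064 is 379 days inclusive.
379 = 7 × 54 + 1, so there are 54 full weeks plus 1 extra day.
Each full week contributes one Monday: 54 so far.
The 1 extra day is Fri — none qualify.
Total: 54 + 0 = 54.

54 Mondays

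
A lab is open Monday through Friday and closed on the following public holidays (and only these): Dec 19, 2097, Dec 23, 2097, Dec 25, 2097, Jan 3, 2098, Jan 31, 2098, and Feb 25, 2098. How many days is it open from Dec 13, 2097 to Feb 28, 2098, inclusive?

Dec 13, 2097 is a Friday.
That's 78 days from start to end, counting both.
78 = 7 × 11 + 1, so there are 11 full weeks plus 1 extra day.
Each full week contributes 5 weekdays (Mon–Fri): 11 × 5 = 55.
The 1 extra day is Fri — 1 of them qualifies.
Total: 55 + 1 = 56.
Holidays: Dec 19, 2097 (Thu); Dec 23, 2097 (Mon); Dec 25, 2097 (Wed); Jan 3, 2098 (Fri); Jan 31, 2098 (Fri); Feb 25, 2098 (Tue).
All 6 holidays fall on weekdays, so subtract 6.
Business days: 56 − 6 = 50.

50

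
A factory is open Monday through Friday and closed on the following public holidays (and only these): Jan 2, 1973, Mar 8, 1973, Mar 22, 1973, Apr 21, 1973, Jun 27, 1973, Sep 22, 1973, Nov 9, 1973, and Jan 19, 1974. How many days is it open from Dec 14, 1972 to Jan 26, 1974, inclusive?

287

Dec 14, 1972 is a Thursday.
That's 409 days from start to end, counting both.
409 = 7 × 58 + 3, so there are 58 full weeks plus 3 extra days.
Each full week contributes 5 weekdays (Mon–Fri): 58 × 5 = 290.
The 3 extra days are Thursday, Friday, Saturday — 2 of them qualify.
Total: 290 + 2 = 292.
Holidays: Jan 2, 1973 (Tue); Mar 8, 1973 (Thu); Mar 22, 1973 (Thu); Apr 21, 1973 (Sat); Jun 27, 1973 (Wed); Sep 22, 1973 (Sat); Nov 9, 1973 (Fri); Jan 19, 1974 (Sat).
5 of the 8 holidays fall on weekdays; the rest are weekends and were already excluded.
Business days: 292 − 5 = 287.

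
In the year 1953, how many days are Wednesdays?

52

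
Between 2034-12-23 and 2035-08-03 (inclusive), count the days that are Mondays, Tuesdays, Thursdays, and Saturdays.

128

2034-12-23 is a Saturday.
From 2034-12-23 to 2035-08-03 is 224 days inclusive.
224 = 7 × 32, so the span is exactly 32 full weeks.
Each full week contributes 4 days from the set (Mon, Tue, Thu, Sat): 32 × 4 = 128.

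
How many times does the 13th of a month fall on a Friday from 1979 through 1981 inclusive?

6

Friday-the-13ths by year:
1979: Apr, Jul
1980: Jun
1981: Feb, Mar, Nov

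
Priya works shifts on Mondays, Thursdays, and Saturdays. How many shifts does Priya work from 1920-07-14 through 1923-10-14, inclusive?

509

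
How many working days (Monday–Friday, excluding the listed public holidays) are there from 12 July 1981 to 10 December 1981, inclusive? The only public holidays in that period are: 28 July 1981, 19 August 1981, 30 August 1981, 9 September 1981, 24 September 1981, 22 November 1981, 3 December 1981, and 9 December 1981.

103 working days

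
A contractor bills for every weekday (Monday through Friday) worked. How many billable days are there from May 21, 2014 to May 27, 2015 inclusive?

266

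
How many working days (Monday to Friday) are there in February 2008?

1 February 2008 is a Friday.
The range spans 29 days (inclusive of both endpoints).
29 = 7 × 4 + 1, so there are 4 full weeks plus 1 extra day.
Each full week contributes 5 weekdays (Mon–Fri): 4 × 5 = 20.
The 1 extra day is Friday — 1 of them qualifies.
Total: 20 + 1 = 21.

21 weekdays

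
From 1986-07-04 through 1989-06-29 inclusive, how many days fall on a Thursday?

156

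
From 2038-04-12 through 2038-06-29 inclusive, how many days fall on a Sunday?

2038-04-12 is a Monday.
That's 79 days from start to end, counting both.
79 = 7 × 11 + 2, so there are 11 full weeks plus 2 extra days.
Each full week contributes one Sunday: 11 so far.
The 2 extra days are Monday, Tuesday — none qualify.
Total: 11 + 0 = 11.

11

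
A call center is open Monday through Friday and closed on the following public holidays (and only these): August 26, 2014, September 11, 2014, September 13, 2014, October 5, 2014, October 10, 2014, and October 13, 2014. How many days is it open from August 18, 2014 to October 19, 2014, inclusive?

41 business days

August 18, 2014 is a Monday.
The range spans 63 days (inclusive of both endpoints).
63 = 7 × 9, so the span is exactly 9 full weeks.
Each full week contributes 5 weekdays (Mon–Fri): 9 × 5 = 45.
Holidays: August 26, 2014 (Tue); September 11, 2014 (Thu); September 13, 2014 (Sat); October 5, 2014 (Sun); October 10, 2014 (Fri); October 13, 2014 (Mon).
4 of the 6 holidays fall on weekdays; the rest are weekends and were already excluded.
Business days: 45 − 4 = 41.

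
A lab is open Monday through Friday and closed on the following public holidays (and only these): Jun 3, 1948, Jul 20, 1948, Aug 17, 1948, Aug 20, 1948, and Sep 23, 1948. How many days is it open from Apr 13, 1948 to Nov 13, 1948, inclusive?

Apr 13, 1948 is a Tuesday.
The range spans 215 days (inclusive of both endpoints).
215 = 7 × 30 + 5, so there are 30 full weeks plus 5 extra days.
Each full week contributes 5 weekdays (Mon–Fri): 30 × 5 = 150.
The 5 extra days are Tuesday, Wednesday, Thursday, Friday, Saturday — 4 of them qualify.
Total: 150 + 4 = 154.
Holidays: Jun 3, 1948 (Thu); Jul 20, 1948 (Tue); Aug 17, 1948 (Tue); Aug 20, 1948 (Fri); Sep 23, 1948 (Thu).
All 5 holidays fall on weekdays, so subtract 5.
Business days: 154 − 5 = 149.

149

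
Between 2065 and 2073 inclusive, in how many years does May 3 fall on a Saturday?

Day of week of May 3 in each year:
2065: Sun, 2066: Mon, 2067: Tue, 2068: Thu, 2069: Fri, 2070: Sat ✓, 2071: Sun, 2072: Tue, 2073: Wed
Saturdays: 2070.

1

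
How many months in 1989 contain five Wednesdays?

4

A month has five Wednesdays exactly when Wednesday falls within its first (length − 28) days.
Jan: 31 days, starts Sun → 5 of Sun, Mon, Tue
Feb: 28 days, starts Wed → 5 of (none)
Mar: 31 days, starts Wed → 5 of Wed, Thu, Fri ✓
Apr: 30 days, starts Sat → 5 of Sat, Sun
May: 31 days, starts Mon → 5 of Mon, Tue, Wed ✓
Jun: 30 days, starts Thu → 5 of Thu, Fri
Jul: 31 days, starts Sat → 5 of Sat, Sun, Mon
Aug: 31 days, starts Tue → 5 of Tue, Wed, Thu ✓
Sep: 30 days, starts Fri → 5 of Fri, Sat
Oct: 31 days, starts Sun → 5 of Sun, Mon, Tue
Nov: 30 days, starts Wed → 5 of Wed, Thu ✓
Dec: 31 days, starts Fri → 5 of Fri, Sat, Sun
Months with five Wednesdays: Mar, May, Aug, Nov.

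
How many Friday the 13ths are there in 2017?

2

The 13th falls on a Friday when the month's 13th has weekday Fri.
Jan 13 is Fri ✓; Feb 13 is Mon; Mar 13 is Mon; Apr 13 is Thu; May 13 is Sat; Jun 13 is Tue; Jul 13 is Thu; Aug 13 is Sun; Sep 13 is Wed; Oct 13 is Fri ✓; Nov 13 is Mon; Dec 13 is Wed.
Friday the 13ths: Jan, Oct.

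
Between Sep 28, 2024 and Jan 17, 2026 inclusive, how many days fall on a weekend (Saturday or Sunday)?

Sep 28, 2024 is a Saturday.
That's 477 days from start to end, counting both.
477 = 7 × 68 + 1, so there are 68 full weeks plus 1 extra day.
Each full week contributes 2 weekend days (Sat, Sun): 68 × 2 = 136.
The 1 extra day is Saturday — 1 of them qualifies.
Total: 136 + 1 = 137.

137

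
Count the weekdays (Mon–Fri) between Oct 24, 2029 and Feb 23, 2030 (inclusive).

88

Oct 24, 2029 is a Wednesday.
The range spans 123 days (inclusive of both endpoints).
123 = 7 × 17 + 4, so there are 17 full weeks plus 4 extra days.
Each full week contributes 5 weekdays (Mon–Fri): 17 × 5 = 85.
The 4 extra days are Wednesday, Thursday, Friday, Saturday — 3 of them qualify.
Total: 85 + 3 = 88.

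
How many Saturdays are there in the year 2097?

Jan 1, 2097 is a Tuesday.
From Jan 1, 2097 to Dec 31, 2097 is 365 days inclusive.
365 = 7 × 52 + 1, so there are 52 full weeks plus 1 extra day.
Each full week contributes one Saturday: 52 so far.
The 1 extra day is Tue — none qualify.
Total: 52 + 0 = 52.

52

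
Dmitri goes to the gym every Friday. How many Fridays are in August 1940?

5

1 August 1940 is a Thursday.
That's 31 days from start to end, counting both.
31 = 7 × 4 + 3, so there are 4 full weeks plus 3 extra days.
Each full week contributes one Friday: 4 so far.
The 3 extra days are Thu, Fri, Sat — 1 of them qualifies.
Total: 4 + 1 = 5.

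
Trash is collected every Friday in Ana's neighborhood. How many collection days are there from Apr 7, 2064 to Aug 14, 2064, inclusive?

18

Apr 7, 2064 is a Monday.
That's 130 days from start to end, counting both.
130 = 7 × 18 + 4, so there are 18 full weeks plus 4 extra days.
Each full week contributes one Friday: 18 so far.
The 4 extra days are Monday, Tuesday, Wednesday, Thursday — none qualify.
Total: 18 + 0 = 18.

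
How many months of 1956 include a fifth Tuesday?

4

A month has five Tuesdays exactly when Tuesday falls within its first (length − 28) days.
Jan: 31 days, starts Sun → 5 of Sun, Mon, Tue ✓
Feb: 29 days, starts Wed → 5 of Wed
Mar: 31 days, starts Thu → 5 of Thu, Fri, Sat
Apr: 30 days, starts Sun → 5 of Sun, Mon
May: 31 days, starts Tue → 5 of Tue, Wed, Thu ✓
Jun: 30 days, starts Fri → 5 of Fri, Sat
Jul: 31 days, starts Sun → 5 of Sun, Mon, Tue ✓
Aug: 31 days, starts Wed → 5 of Wed, Thu, Fri
Sep: 30 days, starts Sat → 5 of Sat, Sun
Oct: 31 days, starts Mon → 5 of Mon, Tue, Wed ✓
Nov: 30 days, starts Thu → 5 of Thu, Fri
Dec: 31 days, starts Sat → 5 of Sat, Sun, Mon
Months with five Tuesdays: Jan, May, Jul, Oct.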